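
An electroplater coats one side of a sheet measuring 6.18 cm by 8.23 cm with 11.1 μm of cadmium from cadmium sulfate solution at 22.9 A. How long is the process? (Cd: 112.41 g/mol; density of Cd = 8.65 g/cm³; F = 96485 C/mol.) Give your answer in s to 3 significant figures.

Plated area = 6.18 × 8.23 = 50.86 cm²
Volume = 50.86 × 11.1×10⁻⁴ cm = 0.05645 cm³
m(Cd) = 0.05645 × 8.65 = 0.4883 g
n(Cd) = 0.4883 / 112.41 = 0.004344 mol; n(e⁻) = 2 × 0.004344 = 0.008688 mol
Q = 0.008688 × 96485 = 838.3 C
t = 838.3 / 22.9 = 36.61 s

36.6 s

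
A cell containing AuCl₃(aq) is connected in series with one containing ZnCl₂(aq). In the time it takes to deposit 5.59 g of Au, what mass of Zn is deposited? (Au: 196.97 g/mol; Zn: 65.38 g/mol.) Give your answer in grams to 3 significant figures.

n(Au) = 5.59 / 196.97 = 0.02838 mol
Au³⁺ + 3e⁻ → Au, so n(e⁻) = 3 × 0.02838 = 0.08514 mol
The cells are in series, so the same charge (and hence the same n(e⁻) = 0.08514 mol) passes through both.
Zn²⁺ + 2e⁻ → Zn, so n(Zn) = 0.08514 / 2 = 0.04257 mol
m(Zn) = 0.04257 × 65.38 = 2.78 g

2.78 g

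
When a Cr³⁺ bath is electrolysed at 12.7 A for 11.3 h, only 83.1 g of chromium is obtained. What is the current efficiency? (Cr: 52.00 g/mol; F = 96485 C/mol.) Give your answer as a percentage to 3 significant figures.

Q = 12.7 × 40680 = 5.166×10^5 C
n(e⁻) = 5.166×10^5 / 96485 = 5.354 mol
Cr³⁺ + 3e⁻ → Cr, so theoretical n(Cr) = 1.785 mol → 92.82 g
Efficiency = 83.1 / 92.82 = 0.8953 = 89.5%

89.5%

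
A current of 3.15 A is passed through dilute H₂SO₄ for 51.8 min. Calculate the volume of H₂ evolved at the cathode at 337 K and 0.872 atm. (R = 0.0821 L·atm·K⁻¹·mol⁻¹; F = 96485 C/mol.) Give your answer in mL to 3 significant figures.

1610 mL

Charge passed = 3.15 × 3108 = 9790 C
n(e⁻) = Q/F = 9790/96485 = 0.1015 mol
2H⁺ + 2e⁻ → H₂, so n(H₂) = 0.1015 / 2 = 0.05075 mol
V = nRT/P = 0.05075 × 0.0821 × 337 / 0.872 = 1.610 L
= 1610 mL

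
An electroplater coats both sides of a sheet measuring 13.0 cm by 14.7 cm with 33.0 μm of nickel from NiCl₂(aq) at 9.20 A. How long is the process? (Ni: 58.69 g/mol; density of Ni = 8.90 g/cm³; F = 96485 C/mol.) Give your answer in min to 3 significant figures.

66.9 min

Plated area = 2 × 13.0 × 14.7 = 382.2 cm²
Volume = 382.2 × 33.0×10⁻⁴ cm = 1.261 cm³
m(Ni) = 1.261 × 8.90 = 11.22 g
n(Ni) = 11.22 / 58.69 = 0.1912 mol; n(e⁻) = 2 × 0.1912 = 0.3824 mol
Q = 0.3824 × 96485 = 36900 C
t = 36900 / 9.20 = 4011 s = 66.9 min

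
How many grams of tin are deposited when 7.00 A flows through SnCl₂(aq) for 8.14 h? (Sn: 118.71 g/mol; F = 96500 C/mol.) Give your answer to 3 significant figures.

126 g

Q = 7.00 A × 29304 s = 2.051×10^5 C
Moles of electrons = 2.051×10^5 / 96500 = 2.125 mol
Sn²⁺ + 2e⁻ → Sn, so n(Sn) = 2.125 / 2 = 1.063 mol
m = 1.063 × 118.71 = 126 g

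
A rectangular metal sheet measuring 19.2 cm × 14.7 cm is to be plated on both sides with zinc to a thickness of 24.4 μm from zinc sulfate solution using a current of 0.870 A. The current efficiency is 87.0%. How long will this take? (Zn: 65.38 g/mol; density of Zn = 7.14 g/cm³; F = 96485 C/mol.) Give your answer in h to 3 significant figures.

10.7 h

Plated area = 2 × 19.2 × 14.7 = 564.5 cm²
Volume = 564.5 × 24.4×10⁻⁴ cm = 1.377 cm³
m(Zn) = 1.377 × 7.14 = 9.832 g
n(Zn) = 9.832 / 65.38 = 0.1504 mol; n(e⁻) = 2 × 0.1504 = 0.3008 mol
Q = 0.3008 × 96485 / 0.870 = 33360 C
t = 33360 / 0.870 = 38340 s = 10.7 h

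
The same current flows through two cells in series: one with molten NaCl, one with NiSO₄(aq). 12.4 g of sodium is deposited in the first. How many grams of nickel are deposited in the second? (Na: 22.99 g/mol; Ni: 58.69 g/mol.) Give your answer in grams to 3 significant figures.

15.8 g

n(Na) = 12.4 / 22.99 = 0.5394 mol
Na⁺ + e⁻ → Na, so n(e⁻) = 0.5394 mol
In series, the same 0.5394 mol of electrons flows through the second cell.
Ni²⁺ + 2e⁻ → Ni, so n(Ni) = 0.5394 / 2 = 0.2697 mol
m(Ni) = 0.2697 × 58.69 = 15.8 g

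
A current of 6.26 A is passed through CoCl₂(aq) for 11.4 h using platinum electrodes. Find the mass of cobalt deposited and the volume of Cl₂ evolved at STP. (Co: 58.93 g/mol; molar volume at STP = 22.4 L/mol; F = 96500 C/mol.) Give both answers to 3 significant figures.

Q = 6.26 × 41040 = 2.569×10^5 C; n(e⁻) = 2.569×10^5 / 96500 = 2.662 mol
Cathode: Co²⁺ + 2e⁻ → Co → n(Co) = 2.662/2 = 1.331 mol → 78.4 g
Anode: 2Cl⁻ → Cl₂ + 2e⁻ → n(Cl₂) = 2.662/2 = 1.331 mol → 29.8 L

78.4 g Co; 29.8 L Cl₂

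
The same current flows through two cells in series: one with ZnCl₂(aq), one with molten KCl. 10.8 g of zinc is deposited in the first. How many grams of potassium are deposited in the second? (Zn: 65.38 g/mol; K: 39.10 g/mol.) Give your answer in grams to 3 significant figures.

12.9 g

n(Zn) = 10.8 / 65.38 = 0.1652 mol
Zn²⁺ + 2e⁻ → Zn, so n(e⁻) = 2 × 0.1652 = 0.3304 mol
In series, the same 0.3304 mol of electrons flows through the second cell.
K⁺ + e⁻ → K, so n(K) = 0.3304 mol
m(K) = 0.3304 × 39.10 = 12.9 g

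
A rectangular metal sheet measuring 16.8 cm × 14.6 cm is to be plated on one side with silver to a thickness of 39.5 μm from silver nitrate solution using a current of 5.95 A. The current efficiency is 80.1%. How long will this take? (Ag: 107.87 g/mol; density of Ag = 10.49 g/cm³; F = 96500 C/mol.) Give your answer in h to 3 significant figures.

0.530 h

Plated area = 16.8 × 14.6 = 245.3 cm²
Volume = 245.3 × 39.5×10⁻⁴ cm = 0.9689 cm³
m(Ag) = 0.9689 × 10.49 = 10.16 g
n(Ag) = 10.16 / 107.87 = 0.09419 mol; n(e⁻) = 0.09419 mol
Q = 0.09419 × 96500 / 0.801 = 11350 C
t = 11350 / 5.95 = 1908 s = 0.530 h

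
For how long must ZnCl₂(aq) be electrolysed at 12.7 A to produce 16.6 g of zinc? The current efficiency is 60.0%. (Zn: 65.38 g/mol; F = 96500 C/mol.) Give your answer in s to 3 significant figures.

6430 s

n(Zn) = 16.6 / 65.38 = 0.2539 mol
Zn²⁺ + 2e⁻ → Zn, so n(e⁻) = 2 × 0.2539 = 0.5078 mol
Q = 0.5078 × 96500 / 0.600 = 81670 C
t = Q / I = 81670 / 12.7 = 6431 s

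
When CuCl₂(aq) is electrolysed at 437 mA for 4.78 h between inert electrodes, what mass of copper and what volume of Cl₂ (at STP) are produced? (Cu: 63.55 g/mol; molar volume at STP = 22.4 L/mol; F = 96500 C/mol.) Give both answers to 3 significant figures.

2.48 g Cu; 0.873 L Cl₂

Q = 0.437 × 17208 = 7520 C; n(e⁻) = 7520 / 96500 = 0.07793 mol
Cathode: Cu²⁺ + 2e⁻ → Cu → n(Cu) = 0.07793/2 = 0.03897 mol → 2.48 g
Anode: 2Cl⁻ → Cl₂ + 2e⁻ → n(Cl₂) = 0.07793/2 = 0.03897 mol → 0.873 L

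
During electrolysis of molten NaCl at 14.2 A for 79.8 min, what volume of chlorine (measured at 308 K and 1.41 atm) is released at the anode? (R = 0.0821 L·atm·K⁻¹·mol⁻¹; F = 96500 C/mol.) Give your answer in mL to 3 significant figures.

6320 mL

Q = It = 14.2 × 4788 = 67990 C
Moles of electrons = 67990 / 96500 = 0.7046 mol
2Cl⁻ → Cl₂ + 2e⁻, so n(Cl₂) = 0.7046 / 2 = 0.3523 mol
V = nRT/P = 0.3523 × 0.0821 × 308 / 1.41 = 6.318 L
= 6320 mL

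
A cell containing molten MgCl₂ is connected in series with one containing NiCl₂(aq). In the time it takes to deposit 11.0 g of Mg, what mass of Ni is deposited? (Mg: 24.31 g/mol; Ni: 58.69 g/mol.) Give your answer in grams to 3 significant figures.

n(Mg) = 11.0 / 24.31 = 0.4525 mol
Mg²⁺ + 2e⁻ → Mg, so n(e⁻) = 2 × 0.4525 = 0.9050 mol
Same current for the same time ⇒ same n(e⁻) = 0.9050 mol in both cells.
Ni²⁺ + 2e⁻ → Ni, so n(Ni) = 0.9050 / 2 = 0.4525 mol
m(Ni) = 0.4525 × 58.69 = 26.6 g

26.6 g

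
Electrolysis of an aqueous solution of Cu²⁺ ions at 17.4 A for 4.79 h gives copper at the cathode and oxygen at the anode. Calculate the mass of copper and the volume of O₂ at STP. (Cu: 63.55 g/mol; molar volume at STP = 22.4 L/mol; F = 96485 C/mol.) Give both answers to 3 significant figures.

Q = 17.4 × 17244 = 3.000×10^5 C; n(e⁻) = 3.000×10^5 / 96485 = 3.109 mol
Cathode: Cu²⁺ + 2e⁻ → Cu → n(Cu) = 3.109/2 = 1.555 mol → 98.8 g
Anode: 2H₂O → O₂ + 4H⁺ + 4e⁻ → n(O₂) = 3.109/4 = 0.7773 mol → 17.4 L

98.8 g Cu; 17.4 L O₂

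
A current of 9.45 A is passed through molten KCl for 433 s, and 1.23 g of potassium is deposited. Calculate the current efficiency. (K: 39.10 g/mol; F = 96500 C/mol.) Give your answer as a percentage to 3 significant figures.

74.2%

Q = 9.45 × 433 = 4092 C
n(e⁻) = 4092 / 96500 = 0.04240 mol
K⁺ + e⁻ → K, so theoretical n(K) = 0.04240 mol → 1.658 g
Efficiency = 1.23 / 1.658 = 0.7419 = 74.2%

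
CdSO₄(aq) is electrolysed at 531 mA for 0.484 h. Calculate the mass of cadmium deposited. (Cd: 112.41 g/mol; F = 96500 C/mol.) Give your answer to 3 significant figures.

Q = It = 0.531 × 1742.4 = 925.2 C
n(e⁻) = Q/F = 925.2/96500 = 0.009588 mol
Cd²⁺ + 2e⁻ → Cd, so n(Cd) = 0.009588 / 2 = 0.004794 mol
m = 0.004794 × 112.41 = 0.539 g

0.539 g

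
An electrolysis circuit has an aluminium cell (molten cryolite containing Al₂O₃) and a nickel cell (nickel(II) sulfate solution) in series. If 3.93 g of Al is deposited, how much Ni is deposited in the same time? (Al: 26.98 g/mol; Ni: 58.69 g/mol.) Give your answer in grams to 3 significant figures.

n(Al) = 3.93 / 26.98 = 0.1457 mol
Al³⁺ + 3e⁻ → Al, so n(e⁻) = 3 × 0.1457 = 0.4371 mol
In series, the same 0.4371 mol of electrons flows through the second cell.
Ni²⁺ + 2e⁻ → Ni, so n(Ni) = 0.4371 / 2 = 0.2186 mol
m(Ni) = 0.2186 × 58.69 = 12.8 g

12.8 g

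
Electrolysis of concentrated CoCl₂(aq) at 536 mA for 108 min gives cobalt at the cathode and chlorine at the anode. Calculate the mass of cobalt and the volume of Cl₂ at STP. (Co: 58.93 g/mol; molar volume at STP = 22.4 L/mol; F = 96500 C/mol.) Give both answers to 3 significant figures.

1.06 g Co; 0.403 L Cl₂

Q = 0.536 × 6480 = 3473 C; n(e⁻) = 3473 / 96500 = 0.03599 mol
Cathode: Co²⁺ + 2e⁻ → Co → n(Co) = 0.03599/2 = 0.01800 mol → 1.06 g
Anode: 2Cl⁻ → Cl₂ + 2e⁻ → n(Cl₂) = 0.03599/2 = 0.01800 mol → 0.403 L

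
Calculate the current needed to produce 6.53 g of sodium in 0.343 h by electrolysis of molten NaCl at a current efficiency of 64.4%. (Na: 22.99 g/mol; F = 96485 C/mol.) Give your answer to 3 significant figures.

n(Na) = 6.53 / 22.99 = 0.2840 mol
Na⁺ + e⁻ → Na, so n(e⁻) = 0.2840 mol
Q = 0.2840 × 96485 / 0.644 = 42550 C
I = Q / t = 42550 / 1234.8 s = 34.5 A

34.5 A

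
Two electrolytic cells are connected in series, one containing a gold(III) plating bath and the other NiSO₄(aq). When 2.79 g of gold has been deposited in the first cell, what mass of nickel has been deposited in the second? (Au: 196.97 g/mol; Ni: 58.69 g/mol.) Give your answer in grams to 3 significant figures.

1.25 g

n(Au) = 2.79 / 196.97 = 0.01416 mol
Au³⁺ + 3e⁻ → Au, so n(e⁻) = 3 × 0.01416 = 0.04248 mol
In series, the same 0.04248 mol of electrons flows through the second cell.
Ni²⁺ + 2e⁻ → Ni, so n(Ni) = 0.04248 / 2 = 0.02124 mol
m(Ni) = 0.02124 × 58.69 = 1.25 g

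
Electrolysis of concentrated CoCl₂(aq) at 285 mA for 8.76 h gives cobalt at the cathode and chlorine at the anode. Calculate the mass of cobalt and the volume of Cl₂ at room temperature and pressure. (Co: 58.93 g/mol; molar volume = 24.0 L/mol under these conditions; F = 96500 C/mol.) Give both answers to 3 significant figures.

Q = 0.285 × 31536 = 8988 C; n(e⁻) = 8988 / 96500 = 0.09314 mol
Cathode: Co²⁺ + 2e⁻ → Co → n(Co) = 0.09314/2 = 0.04657 mol → 2.74 g
Anode: 2Cl⁻ → Cl₂ + 2e⁻ → n(Cl₂) = 0.09314/2 = 0.04657 mol → 1.12 L

2.74 g Co; 1.12 L Cl₂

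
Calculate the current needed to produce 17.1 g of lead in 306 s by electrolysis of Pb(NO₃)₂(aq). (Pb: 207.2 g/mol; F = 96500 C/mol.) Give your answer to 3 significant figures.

52.1 A

n(Pb) = 17.1 / 207.2 = 0.08253 mol
Pb²⁺ + 2e⁻ → Pb, so n(e⁻) = 2 × 0.08253 = 0.1651 mol
Q = 0.1651 × 96500 = 15930 C
I = Q / t = 15930 / 306 s = 52.1 A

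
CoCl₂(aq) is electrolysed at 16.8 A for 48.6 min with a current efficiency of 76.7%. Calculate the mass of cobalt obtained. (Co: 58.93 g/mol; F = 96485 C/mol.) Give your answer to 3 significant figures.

Q = 16.8 × 2916 = 48990 C
n(e⁻) = 48990 / 96485 = 0.5077 mol
Co²⁺ + 2e⁻ → Co, so theoretical m(Co) = 0.2539 × 58.93 = 14.96 g
Actual mass = 76.7% × 14.96 = 11.5 g

11.5 g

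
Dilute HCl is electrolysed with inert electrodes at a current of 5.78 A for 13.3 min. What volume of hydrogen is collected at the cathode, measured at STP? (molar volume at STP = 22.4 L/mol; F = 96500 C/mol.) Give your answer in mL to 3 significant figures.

535 mL

Q = 5.78 A × 798 s = 4612 C
Moles of electrons = 4612 / 96500 = 0.04779 mol
2H⁺ + 2e⁻ → H₂, so n(H₂) = 0.04779 / 2 = 0.02390 mol
V = 0.02390 × 22.4 = 0.5354 L
= 535 mL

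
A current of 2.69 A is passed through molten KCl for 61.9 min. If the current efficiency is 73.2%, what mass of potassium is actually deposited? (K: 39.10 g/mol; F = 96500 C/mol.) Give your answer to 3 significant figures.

2.96 g

Q = 2.69 × 3714 = 9991 C
n(e⁻) = 9991 / 96500 = 0.1035 mol
K⁺ + e⁻ → K, so theoretical m(K) = 0.1035 × 39.10 = 4.047 g
Actual mass = 73.2% × 4.047 = 2.96 g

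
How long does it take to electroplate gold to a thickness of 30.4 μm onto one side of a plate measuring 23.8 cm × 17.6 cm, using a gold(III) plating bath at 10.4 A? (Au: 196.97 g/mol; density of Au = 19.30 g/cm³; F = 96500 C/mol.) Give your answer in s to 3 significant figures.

3470 s

Plated area = 23.8 × 17.6 = 418.9 cm²
Volume = 418.9 × 30.4×10⁻⁴ cm = 1.273 cm³
m(Au) = 1.273 × 19.30 = 24.57 g
n(Au) = 24.57 / 196.97 = 0.1247 mol; n(e⁻) = 3 × 0.1247 = 0.3741 mol
Q = 0.3741 × 96500 = 36100 C
t = 36100 / 10.4 = 3471 s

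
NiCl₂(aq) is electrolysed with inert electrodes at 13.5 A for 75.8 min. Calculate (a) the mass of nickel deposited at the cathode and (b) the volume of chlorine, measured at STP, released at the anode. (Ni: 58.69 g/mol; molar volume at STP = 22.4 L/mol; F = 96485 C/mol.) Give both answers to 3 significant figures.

Q = 13.5 × 4548 = 61400 C; n(e⁻) = 61400 / 96485 = 0.6364 mol
Cathode: Ni²⁺ + 2e⁻ → Ni → n(Ni) = 0.6364/2 = 0.3182 mol → 18.7 g
Anode: 2Cl⁻ → Cl₂ + 2e⁻ → n(Cl₂) = 0.6364/2 = 0.3182 mol → 7.13 L

18.7 g Ni; 7.13 L Cl₂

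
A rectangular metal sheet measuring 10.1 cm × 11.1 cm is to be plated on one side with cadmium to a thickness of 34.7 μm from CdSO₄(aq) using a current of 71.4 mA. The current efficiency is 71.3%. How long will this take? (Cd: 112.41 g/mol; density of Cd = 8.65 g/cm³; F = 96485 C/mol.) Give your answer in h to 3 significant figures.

31.5 h

Plated area = 10.1 × 11.1 = 112.1 cm²
Volume = 112.1 × 34.7×10⁻⁴ cm = 0.3890 cm³
m(Cd) = 0.3890 × 8.65 = 3.365 g
n(Cd) = 3.365 / 112.41 = 0.02994 mol; n(e⁻) = 2 × 0.02994 = 0.05988 mol
Q = 0.05988 × 96485 / 0.713 = 8103 C
t = 8103 / 0.0714 = 1.135×10^5 s = 31.5 h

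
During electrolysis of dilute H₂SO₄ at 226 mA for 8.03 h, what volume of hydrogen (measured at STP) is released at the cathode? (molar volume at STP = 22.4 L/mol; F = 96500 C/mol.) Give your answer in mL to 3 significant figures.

758 mL

Charge passed = 0.226 × 28908 = 6533 C
Moles of electrons = 6533 / 96500 = 0.06770 mol
2H⁺ + 2e⁻ → H₂, so n(H₂) = 0.06770 / 2 = 0.03385 mol
V = 0.03385 × 22.4 = 0.7582 L
= 758 mL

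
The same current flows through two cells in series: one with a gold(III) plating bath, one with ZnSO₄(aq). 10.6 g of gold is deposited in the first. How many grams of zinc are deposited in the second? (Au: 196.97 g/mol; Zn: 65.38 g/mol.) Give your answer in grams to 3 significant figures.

n(Au) = 10.6 / 196.97 = 0.05382 mol
Au³⁺ + 3e⁻ → Au, so n(e⁻) = 3 × 0.05382 = 0.1615 mol
In series, the same 0.1615 mol of electrons flows through the second cell.
Zn²⁺ + 2e⁻ → Zn, so n(Zn) = 0.1615 / 2 = 0.08075 mol
m(Zn) = 0.08075 × 65.38 = 5.28 g

5.28 g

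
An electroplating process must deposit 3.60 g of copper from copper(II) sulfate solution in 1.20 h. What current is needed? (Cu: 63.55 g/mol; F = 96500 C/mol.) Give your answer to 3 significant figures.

n(Cu) = 3.60 / 63.55 = 0.05665 mol
Cu²⁺ + 2e⁻ → Cu, so n(e⁻) = 2 × 0.05665 = 0.1133 mol
Q = 0.1133 × 96500 = 10930 C
I = Q / t = 10930 / 4320 s = 2.53 A

2.53 A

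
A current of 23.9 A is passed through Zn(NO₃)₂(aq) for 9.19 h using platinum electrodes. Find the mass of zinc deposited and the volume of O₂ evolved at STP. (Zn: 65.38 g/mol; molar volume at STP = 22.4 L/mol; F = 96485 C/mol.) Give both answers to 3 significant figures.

Q = 23.9 × 33084 = 7.907×10^5 C; n(e⁻) = 7.907×10^5 / 96485 = 8.195 mol
Cathode: Zn²⁺ + 2e⁻ → Zn → n(Zn) = 8.195/2 = 4.098 mol → 268 g
Anode: 2H₂O → O₂ + 4H⁺ + 4e⁻ → n(O₂) = 8.195/4 = 2.049 mol → 45.9 L

268 g Zn; 45.9 L O₂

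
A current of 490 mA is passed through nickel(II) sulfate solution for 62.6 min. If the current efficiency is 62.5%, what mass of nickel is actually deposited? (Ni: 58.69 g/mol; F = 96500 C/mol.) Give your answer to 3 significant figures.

0.350 g

Q = 0.490 × 3756 = 1840 C
n(e⁻) = 1840 / 96500 = 0.01907 mol
Ni²⁺ + 2e⁻ → Ni, so theoretical m(Ni) = 0.009535 × 58.69 = 0.5596 g
Actual mass = 62.5% × 0.5596 = 0.350 g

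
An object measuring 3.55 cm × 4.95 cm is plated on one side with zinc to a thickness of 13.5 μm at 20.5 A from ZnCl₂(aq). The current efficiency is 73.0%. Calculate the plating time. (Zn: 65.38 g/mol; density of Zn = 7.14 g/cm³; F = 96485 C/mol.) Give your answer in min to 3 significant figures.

Plated area = 3.55 × 4.95 = 17.57 cm²
Volume = 17.57 × 13.5×10⁻⁴ cm = 0.02372 cm³
m(Zn) = 0.02372 × 7.14 = 0.1694 g
n(Zn) = 0.1694 / 65.38 = 0.002591 mol; n(e⁻) = 2 × 0.002591 = 0.005182 mol
Q = 0.005182 × 96485 / 0.730 = 684.9 C
t = 684.9 / 20.5 = 33.41 s = 0.557 min

0.557 min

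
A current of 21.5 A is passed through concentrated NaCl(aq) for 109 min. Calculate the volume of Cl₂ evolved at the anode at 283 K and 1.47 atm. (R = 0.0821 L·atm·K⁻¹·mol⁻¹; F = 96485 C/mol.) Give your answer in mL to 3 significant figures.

11500 mL

Q = 21.5 A × 6540 s = 1.406×10^5 C
Moles of electrons = 1.406×10^5 / 96485 = 1.457 mol
2Cl⁻ → Cl₂ + 2e⁻, so n(Cl₂) = 1.457 / 2 = 0.7285 mol
V = nRT/P = 0.7285 × 0.0821 × 283 / 1.47 = 11.51 L
= 11500 mL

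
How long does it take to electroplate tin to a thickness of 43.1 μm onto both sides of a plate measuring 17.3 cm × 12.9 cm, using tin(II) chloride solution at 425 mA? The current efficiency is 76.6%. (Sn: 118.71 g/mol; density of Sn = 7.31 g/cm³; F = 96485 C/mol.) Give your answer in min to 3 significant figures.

1170 min

Plated area = 2 × 17.3 × 12.9 = 446.3 cm²
Volume = 446.3 × 43.1×10⁻⁴ cm = 1.924 cm³
m(Sn) = 1.924 × 7.31 = 14.06 g
n(Sn) = 14.06 / 118.71 = 0.1184 mol; n(e⁻) = 2 × 0.1184 = 0.2368 mol
Q = 0.2368 × 96485 / 0.766 = 29830 C
t = 29830 / 0.425 = 70190 s = 1170 min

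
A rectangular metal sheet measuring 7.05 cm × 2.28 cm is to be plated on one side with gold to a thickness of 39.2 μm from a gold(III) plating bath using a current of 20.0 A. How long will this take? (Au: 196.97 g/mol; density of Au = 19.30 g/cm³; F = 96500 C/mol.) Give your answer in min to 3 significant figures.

Plated area = 7.05 × 2.28 = 16.07 cm²
Volume = 16.07 × 39.2×10⁻⁴ cm = 0.06299 cm³
m(Au) = 0.06299 × 19.30 = 1.216 g
n(Au) = 1.216 / 196.97 = 0.006174 mol; n(e⁻) = 3 × 0.006174 = 0.01852 mol
Q = 0.01852 × 96500 = 1787 C
t = 1787 / 20.0 = 89.35 s = 1.49 min

1.49 min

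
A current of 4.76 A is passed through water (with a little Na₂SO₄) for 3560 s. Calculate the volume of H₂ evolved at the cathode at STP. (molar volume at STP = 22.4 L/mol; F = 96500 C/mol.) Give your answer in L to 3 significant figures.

1.97 L

Q = It = 4.76 × 3560 = 16950 C
Moles of electrons = 16950 / 96500 = 0.1756 mol
2H⁺ + 2e⁻ → H₂, so n(H₂) = 0.1756 / 2 = 0.08780 mol
V = 0.08780 × 22.4 = 1.967 L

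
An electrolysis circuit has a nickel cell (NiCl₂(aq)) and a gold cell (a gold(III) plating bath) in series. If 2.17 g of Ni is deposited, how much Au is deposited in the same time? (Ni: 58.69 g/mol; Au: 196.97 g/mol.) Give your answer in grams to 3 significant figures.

n(Ni) = 2.17 / 58.69 = 0.03697 mol
Ni²⁺ + 2e⁻ → Ni, so n(e⁻) = 2 × 0.03697 = 0.07394 mol
In series, the same 0.07394 mol of electrons flows through the second cell.
Au³⁺ + 3e⁻ → Au, so n(Au) = 0.07394 / 3 = 0.02465 mol
m(Au) = 0.02465 × 196.97 = 4.86 g

4.86 g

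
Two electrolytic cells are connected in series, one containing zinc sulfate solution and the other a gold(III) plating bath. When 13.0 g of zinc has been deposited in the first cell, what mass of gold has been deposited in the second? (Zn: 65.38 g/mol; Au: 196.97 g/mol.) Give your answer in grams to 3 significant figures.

n(Zn) = 13.0 / 65.38 = 0.1988 mol
Zn²⁺ + 2e⁻ → Zn, so n(e⁻) = 2 × 0.1988 = 0.3976 mol
The cells are in series, so the same charge (and hence the same n(e⁻) = 0.3976 mol) passes through both.
Au³⁺ + 3e⁻ → Au, so n(Au) = 0.3976 / 3 = 0.1325 mol
m(Au) = 0.1325 × 196.97 = 26.1 g

26.1 g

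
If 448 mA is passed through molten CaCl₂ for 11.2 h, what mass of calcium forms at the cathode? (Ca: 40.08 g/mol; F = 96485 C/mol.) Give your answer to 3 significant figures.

Q = It = 0.448 × 40320 = 18060 C
Moles of electrons = 18060 / 96485 = 0.1872 mol
Ca²⁺ + 2e⁻ → Ca, so n(Ca) = 0.1872 / 2 = 0.09360 mol
m = 0.09360 × 40.08 = 3.75 g

3.75 g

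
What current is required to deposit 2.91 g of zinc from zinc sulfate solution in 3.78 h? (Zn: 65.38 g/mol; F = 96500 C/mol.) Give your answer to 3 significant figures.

n(Zn) = 2.91 / 65.38 = 0.04451 mol
Zn²⁺ + 2e⁻ → Zn, so n(e⁻) = 2 × 0.04451 = 0.08902 mol
Q = 0.08902 × 96500 = 8590 C
I = Q / t = 8590 / 13608 s = 0.631 A

0.631 A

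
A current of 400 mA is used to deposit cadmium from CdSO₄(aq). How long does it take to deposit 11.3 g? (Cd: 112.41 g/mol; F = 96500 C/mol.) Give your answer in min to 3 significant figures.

n(Cd) = 11.3 / 112.41 = 0.1005 mol
Cd²⁺ + 2e⁻ → Cd, so n(e⁻) = 2 × 0.1005 = 0.2010 mol
Q = 0.2010 × 96500 = 19400 C
t = Q / I = 19400 / 0.400 = 48500 s = 808 min

808 min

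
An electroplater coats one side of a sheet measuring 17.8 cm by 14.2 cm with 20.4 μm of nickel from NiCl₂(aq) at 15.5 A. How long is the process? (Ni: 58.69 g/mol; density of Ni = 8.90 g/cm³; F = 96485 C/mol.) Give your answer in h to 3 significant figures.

0.270 h

Plated area = 17.8 × 14.2 = 252.8 cm²
Volume = 252.8 × 20.4×10⁻⁴ cm = 0.5157 cm³
m(Ni) = 0.5157 × 8.90 = 4.590 g
n(Ni) = 4.590 / 58.69 = 0.07821 mol; n(e⁻) = 2 × 0.07821 = 0.1564 mol
Q = 0.1564 × 96485 = 15090 C
t = 15090 / 15.5 = 973.5 s = 0.270 h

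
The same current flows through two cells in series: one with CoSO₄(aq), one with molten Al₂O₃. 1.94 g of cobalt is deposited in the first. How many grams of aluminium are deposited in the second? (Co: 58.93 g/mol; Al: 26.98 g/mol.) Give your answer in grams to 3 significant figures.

n(Co) = 1.94 / 58.93 = 0.03292 mol
Co²⁺ + 2e⁻ → Co, so n(e⁻) = 2 × 0.03292 = 0.06584 mol
The cells are in series, so the same charge (and hence the same n(e⁻) = 0.06584 mol) passes through both.
Al³⁺ + 3e⁻ → Al, so n(Al) = 0.06584 / 3 = 0.02195 mol
m(Al) = 0.02195 × 26.98 = 0.592 g

0.592 g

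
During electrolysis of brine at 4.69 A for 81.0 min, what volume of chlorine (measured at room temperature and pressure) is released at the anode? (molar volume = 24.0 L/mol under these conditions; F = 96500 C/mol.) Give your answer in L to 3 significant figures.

2.83 L

Q = It = 4.69 × 4860 = 22790 C
n(e⁻) = 22790 / 96500 = 0.2362 mol
2Cl⁻ → Cl₂ + 2e⁻, so n(Cl₂) = 0.2362 / 2 = 0.1181 mol
V = 0.1181 × 24.0 = 2.834 L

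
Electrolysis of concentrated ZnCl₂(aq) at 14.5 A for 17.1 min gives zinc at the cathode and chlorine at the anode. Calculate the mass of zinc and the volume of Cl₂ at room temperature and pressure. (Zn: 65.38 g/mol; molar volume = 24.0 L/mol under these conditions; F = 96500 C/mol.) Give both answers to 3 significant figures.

Q = 14.5 × 1026 = 14880 C; n(e⁻) = 14880 / 96500 = 0.1542 mol
Cathode: Zn²⁺ + 2e⁻ → Zn → n(Zn) = 0.1542/2 = 0.07710 mol → 5.04 g
Anode: 2Cl⁻ → Cl₂ + 2e⁻ → n(Cl₂) = 0.1542/2 = 0.07710 mol → 1.85 L

5.04 g Zn; 1.85 L Cl₂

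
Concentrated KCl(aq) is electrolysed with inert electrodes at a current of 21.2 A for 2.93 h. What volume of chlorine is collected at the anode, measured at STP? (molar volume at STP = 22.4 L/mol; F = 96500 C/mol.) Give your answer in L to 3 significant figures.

Charge passed = 21.2 × 10548 = 2.236×10^5 C
Moles of electrons = 2.236×10^5 / 96500 = 2.317 mol
2Cl⁻ → Cl₂ + 2e⁻, so n(Cl₂) = 2.317 / 2 = 1.159 mol
V = 1.159 × 22.4 = 25.96 L

26.0 L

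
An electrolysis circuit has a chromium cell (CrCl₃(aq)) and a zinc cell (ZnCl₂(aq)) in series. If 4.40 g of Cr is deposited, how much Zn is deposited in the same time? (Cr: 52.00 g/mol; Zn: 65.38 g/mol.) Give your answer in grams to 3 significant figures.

8.30 g

n(Cr) = 4.40 / 52.00 = 0.08462 mol
Cr³⁺ + 3e⁻ → Cr, so n(e⁻) = 3 × 0.08462 = 0.2539 mol
Since the cells are in series, n(e⁻) in the Zn cell is also 0.2539 mol.
Zn²⁺ + 2e⁻ → Zn, so n(Zn) = 0.2539 / 2 = 0.1270 mol
m(Zn) = 0.1270 × 65.38 = 8.30 g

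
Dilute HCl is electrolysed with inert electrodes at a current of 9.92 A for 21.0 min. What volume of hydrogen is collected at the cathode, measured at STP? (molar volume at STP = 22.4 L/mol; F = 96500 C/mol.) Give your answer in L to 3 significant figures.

Q = It = 9.92 × 1260 = 12500 C
Moles of electrons = 12500 / 96500 = 0.1295 mol
2H⁺ + 2e⁻ → H₂, so n(H₂) = 0.1295 / 2 = 0.06475 mol
V = 0.06475 × 22.4 = 1.450 L

1.45 L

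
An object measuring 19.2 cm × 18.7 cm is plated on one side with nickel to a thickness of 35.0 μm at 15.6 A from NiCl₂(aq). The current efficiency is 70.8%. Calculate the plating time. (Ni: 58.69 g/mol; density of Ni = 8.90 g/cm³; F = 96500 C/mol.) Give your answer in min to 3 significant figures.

Plated area = 19.2 × 18.7 = 359.0 cm²
Volume = 359.0 × 35.0×10⁻⁴ cm = 1.257 cm³
m(Ni) = 1.257 × 8.90 = 11.19 g
n(Ni) = 11.19 / 58.69 = 0.1907 mol; n(e⁻) = 2 × 0.1907 = 0.3814 mol
Q = 0.3814 × 96500 / 0.708 = 51980 C
t = 51980 / 15.6 = 3332 s = 55.5 min

55.5 min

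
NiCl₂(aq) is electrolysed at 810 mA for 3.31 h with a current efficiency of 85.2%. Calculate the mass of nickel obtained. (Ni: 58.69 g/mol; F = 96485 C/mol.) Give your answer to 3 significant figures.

2.50 g

Q = 0.810 × 11916 = 9652 C
n(e⁻) = 9652 / 96485 = 0.1000 mol
Ni²⁺ + 2e⁻ → Ni, so theoretical m(Ni) = 0.05000 × 58.69 = 2.935 g
Actual mass = 85.2% × 2.935 = 2.50 g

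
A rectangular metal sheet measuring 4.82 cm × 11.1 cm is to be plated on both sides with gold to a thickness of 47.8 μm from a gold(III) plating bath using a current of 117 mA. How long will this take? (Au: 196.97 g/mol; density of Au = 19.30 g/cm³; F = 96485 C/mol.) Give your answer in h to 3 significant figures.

34.4 h

Plated area = 2 × 4.82 × 11.1 = 107.0 cm²
Volume = 107.0 × 47.8×10⁻⁴ cm = 0.5115 cm³
m(Au) = 0.5115 × 19.30 = 9.872 g
n(Au) = 9.872 / 196.97 = 0.05012 mol; n(e⁻) = 3 × 0.05012 = 0.1504 mol
Q = 0.1504 × 96485 = 14510 C
t = 14510 / 0.117 = 1.240×10^5 s = 34.4 h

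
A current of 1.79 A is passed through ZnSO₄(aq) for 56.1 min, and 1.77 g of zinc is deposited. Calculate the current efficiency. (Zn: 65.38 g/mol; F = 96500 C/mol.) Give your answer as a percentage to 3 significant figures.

Q = 1.79 × 3366 = 6025 C
n(e⁻) = 6025 / 96500 = 0.06244 mol
Zn²⁺ + 2e⁻ → Zn, so theoretical n(Zn) = 0.03122 mol → 2.041 g
Efficiency = 1.77 / 2.041 = 0.8672 = 86.7%

86.7%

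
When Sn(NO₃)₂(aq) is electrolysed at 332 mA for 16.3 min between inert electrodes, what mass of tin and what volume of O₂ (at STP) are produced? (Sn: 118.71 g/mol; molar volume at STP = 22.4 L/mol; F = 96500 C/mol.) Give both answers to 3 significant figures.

Q = 0.332 × 978 = 324.7 C; n(e⁻) = 324.7 / 96500 = 0.003365 mol
Cathode: Sn²⁺ + 2e⁻ → Sn → n(Sn) = 0.003365/2 = 0.001683 mol → 0.200 g
Anode: 2H₂O → O₂ + 4H⁺ + 4e⁻ → n(O₂) = 0.003365/4 = 8.413×10^-4 mol → 0.0188 L

0.200 g Sn; 0.0188 L O₂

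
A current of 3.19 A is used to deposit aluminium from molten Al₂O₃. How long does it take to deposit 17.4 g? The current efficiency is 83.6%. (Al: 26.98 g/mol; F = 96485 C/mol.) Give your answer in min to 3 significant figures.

1170 min

n(Al) = 17.4 / 26.98 = 0.6449 mol
Al³⁺ + 3e⁻ → Al, so n(e⁻) = 3 × 0.6449 = 1.935 mol
Q = 1.935 × 96485 / 0.836 = 2.233×10^5 C
t = Q / I = 2.233×10^5 / 3.19 = 70000 s = 1170 min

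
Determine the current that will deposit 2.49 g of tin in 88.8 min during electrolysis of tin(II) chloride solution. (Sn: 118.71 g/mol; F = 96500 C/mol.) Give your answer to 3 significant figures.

n(Sn) = 2.49 / 118.71 = 0.02098 mol
Sn²⁺ + 2e⁻ → Sn, so n(e⁻) = 2 × 0.02098 = 0.04196 mol
Q = 0.04196 × 96500 = 4049 C
I = Q / t = 4049 / 5328 s = 0.760 A

0.760 A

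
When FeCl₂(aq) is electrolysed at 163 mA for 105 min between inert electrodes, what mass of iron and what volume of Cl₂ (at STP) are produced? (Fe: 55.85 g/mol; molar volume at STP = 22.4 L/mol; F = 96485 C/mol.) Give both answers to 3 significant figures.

Q = 0.163 × 6300 = 1027 C; n(e⁻) = 1027 / 96485 = 0.01064 mol
Cathode: Fe²⁺ + 2e⁻ → Fe → n(Fe) = 0.01064/2 = 0.005320 mol → 0.297 g
Anode: 2Cl⁻ → Cl₂ + 2e⁻ → n(Cl₂) = 0.01064/2 = 0.005320 mol → 0.119 L

0.297 g Fe; 0.119 L Cl₂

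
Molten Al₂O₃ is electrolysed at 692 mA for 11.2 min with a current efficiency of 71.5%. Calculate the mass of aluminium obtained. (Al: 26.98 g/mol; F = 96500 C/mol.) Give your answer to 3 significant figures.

Q = 0.692 × 672 = 465.0 C
n(e⁻) = 465.0 / 96500 = 0.004819 mol
Al³⁺ + 3e⁻ → Al, so theoretical m(Al) = 0.001606 × 26.98 = 0.04333 g
Actual mass = 71.5% × 0.04333 = 0.0310 g

0.0310 g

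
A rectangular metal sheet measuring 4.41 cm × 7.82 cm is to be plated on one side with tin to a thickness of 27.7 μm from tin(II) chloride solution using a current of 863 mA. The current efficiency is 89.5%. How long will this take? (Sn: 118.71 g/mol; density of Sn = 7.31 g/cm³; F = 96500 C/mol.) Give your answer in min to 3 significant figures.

Plated area = 4.41 × 7.82 = 34.49 cm²
Volume = 34.49 × 27.7×10⁻⁴ cm = 0.09554 cm³
m(Sn) = 0.09554 × 7.31 = 0.6984 g
n(Sn) = 0.6984 / 118.71 = 0.005883 mol; n(e⁻) = 2 × 0.005883 = 0.01177 mol
Q = 0.01177 × 96500 / 0.895 = 1269 C
t = 1269 / 0.863 = 1470 s = 24.5 min

24.5 min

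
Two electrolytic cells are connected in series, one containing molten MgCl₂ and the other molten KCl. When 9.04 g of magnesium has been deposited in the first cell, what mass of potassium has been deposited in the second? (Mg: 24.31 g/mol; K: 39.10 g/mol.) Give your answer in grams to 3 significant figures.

n(Mg) = 9.04 / 24.31 = 0.3719 mol
Mg²⁺ + 2e⁻ → Mg, so n(e⁻) = 2 × 0.3719 = 0.7438 mol
Same current for the same time ⇒ same n(e⁻) = 0.7438 mol in both cells.
K⁺ + e⁻ → K, so n(K) = 0.7438 mol
m(K) = 0.7438 × 39.10 = 29.1 g

29.1 g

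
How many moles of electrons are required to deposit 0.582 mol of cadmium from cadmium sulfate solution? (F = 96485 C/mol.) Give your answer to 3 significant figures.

Cd²⁺ + 2e⁻ → Cd, so n(e⁻) = 2 × 0.582 = 1.164 mol

1.16 mol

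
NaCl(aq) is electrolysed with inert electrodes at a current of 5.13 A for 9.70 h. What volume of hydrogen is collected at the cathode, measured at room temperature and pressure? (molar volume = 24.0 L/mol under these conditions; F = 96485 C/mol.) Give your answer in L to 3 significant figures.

Q = It = 5.13 × 34920 = 1.791×10^5 C
Moles of electrons = 1.791×10^5 / 96485 = 1.856 mol
2H⁺ + 2e⁻ → H₂, so n(H₂) = 1.856 / 2 = 0.9280 mol
V = 0.9280 × 24.0 = 22.27 L

22.3 L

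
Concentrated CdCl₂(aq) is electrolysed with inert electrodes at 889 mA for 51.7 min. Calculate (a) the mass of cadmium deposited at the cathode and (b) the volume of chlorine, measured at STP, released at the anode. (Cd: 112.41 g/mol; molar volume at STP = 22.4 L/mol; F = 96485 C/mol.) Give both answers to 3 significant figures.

Q = 0.889 × 3102 = 2758 C; n(e⁻) = 2758 / 96485 = 0.02858 mol
Cathode: Cd²⁺ + 2e⁻ → Cd → n(Cd) = 0.02858/2 = 0.01429 mol → 1.61 g
Anode: 2Cl⁻ → Cl₂ + 2e⁻ → n(Cl₂) = 0.02858/2 = 0.01429 mol → 0.320 L

1.61 g Cd; 0.320 L Cl₂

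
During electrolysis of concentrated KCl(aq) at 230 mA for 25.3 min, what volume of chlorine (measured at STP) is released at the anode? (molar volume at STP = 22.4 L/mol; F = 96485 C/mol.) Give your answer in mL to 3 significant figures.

Charge passed = 0.230 × 1518 = 349.1 C
n(e⁻) = 349.1 / 96485 = 0.003618 mol
2Cl⁻ → Cl₂ + 2e⁻, so n(Cl₂) = 0.003618 / 2 = 0.001809 mol
V = 0.001809 × 22.4 = 0.04052 L
= 40.5 mL

40.5 mL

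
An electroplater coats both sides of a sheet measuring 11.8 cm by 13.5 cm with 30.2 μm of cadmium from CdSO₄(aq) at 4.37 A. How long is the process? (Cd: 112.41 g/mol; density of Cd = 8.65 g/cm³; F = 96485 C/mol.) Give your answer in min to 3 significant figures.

Plated area = 2 × 11.8 × 13.5 = 318.6 cm²
Volume = 318.6 × 30.2×10⁻⁴ cm = 0.9622 cm³
m(Cd) = 0.9622 × 8.65 = 8.323 g
n(Cd) = 8.323 / 112.41 = 0.07404 mol; n(e⁻) = 2 × 0.07404 = 0.1481 mol
Q = 0.1481 × 96485 = 14290 C
t = 14290 / 4.37 = 3270 s = 54.5 min

54.5 min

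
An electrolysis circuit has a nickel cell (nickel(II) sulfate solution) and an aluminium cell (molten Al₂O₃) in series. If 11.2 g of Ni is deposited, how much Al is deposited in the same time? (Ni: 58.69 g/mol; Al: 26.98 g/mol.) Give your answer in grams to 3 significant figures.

n(Ni) = 11.2 / 58.69 = 0.1908 mol
Ni²⁺ + 2e⁻ → Ni, so n(e⁻) = 2 × 0.1908 = 0.3816 mol
The cells are in series, so the same charge (and hence the same n(e⁻) = 0.3816 mol) passes through both.
Al³⁺ + 3e⁻ → Al, so n(Al) = 0.3816 / 3 = 0.1272 mol
m(Al) = 0.1272 × 26.98 = 3.43 g

3.43 g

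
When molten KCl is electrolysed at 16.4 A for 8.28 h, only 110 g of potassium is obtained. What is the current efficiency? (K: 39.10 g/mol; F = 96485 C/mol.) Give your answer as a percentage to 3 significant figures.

Q = 16.4 × 29808 = 4.889×10^5 C
n(e⁻) = 4.889×10^5 / 96485 = 5.067 mol
K⁺ + e⁻ → K, so theoretical n(K) = 5.067 mol → 198.1 g
Efficiency = 110 / 198.1 = 0.5553 = 55.5%

55.5%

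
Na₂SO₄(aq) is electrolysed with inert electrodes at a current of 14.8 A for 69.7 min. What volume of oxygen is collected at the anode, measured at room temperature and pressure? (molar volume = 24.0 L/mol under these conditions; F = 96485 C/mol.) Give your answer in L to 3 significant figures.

Charge passed = 14.8 × 4182 = 61890 C
n(e⁻) = 61890 / 96485 = 0.6414 mol
2H₂O → O₂ + 4H⁺ + 4e⁻, so n(O₂) = 0.6414 / 4 = 0.1604 mol
V = 0.1604 × 24.0 = 3.850 L

3.85 L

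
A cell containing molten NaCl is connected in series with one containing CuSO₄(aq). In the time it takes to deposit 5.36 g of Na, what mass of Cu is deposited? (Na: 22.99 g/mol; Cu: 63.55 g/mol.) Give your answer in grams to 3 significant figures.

7.41 g

n(Na) = 5.36 / 22.99 = 0.2331 mol
Na⁺ + e⁻ → Na, so n(e⁻) = 0.2331 mol
Since the cells are in series, n(e⁻) in the Cu cell is also 0.2331 mol.
Cu²⁺ + 2e⁻ → Cu, so n(Cu) = 0.2331 / 2 = 0.1166 mol
m(Cu) = 0.1166 × 63.55 = 7.41 g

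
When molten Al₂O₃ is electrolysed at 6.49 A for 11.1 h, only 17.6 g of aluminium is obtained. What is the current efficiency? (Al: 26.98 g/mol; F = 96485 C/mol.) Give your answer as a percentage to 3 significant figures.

72.8%

Q = 6.49 × 39960 = 2.593×10^5 C
n(e⁻) = 2.593×10^5 / 96485 = 2.687 mol
Al³⁺ + 3e⁻ → Al, so theoretical n(Al) = 0.8957 mol → 24.17 g
Efficiency = 17.6 / 24.17 = 0.7282 = 72.8%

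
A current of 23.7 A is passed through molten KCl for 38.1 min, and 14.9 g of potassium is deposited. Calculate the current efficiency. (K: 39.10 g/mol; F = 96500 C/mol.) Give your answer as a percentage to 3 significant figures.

67.9%

Q = 23.7 × 2286 = 54180 C
n(e⁻) = 54180 / 96500 = 0.5615 mol
K⁺ + e⁻ → K, so theoretical n(K) = 0.5615 mol → 21.95 g
Efficiency = 14.9 / 21.95 = 0.6788 = 67.9%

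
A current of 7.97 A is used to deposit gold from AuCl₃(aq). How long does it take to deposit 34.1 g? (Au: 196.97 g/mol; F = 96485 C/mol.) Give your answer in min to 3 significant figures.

n(Au) = 34.1 / 196.97 = 0.1731 mol
Au³⁺ + 3e⁻ → Au, so n(e⁻) = 3 × 0.1731 = 0.5193 mol
Q = 0.5193 × 96485 = 50100 C
t = Q / I = 50100 / 7.97 = 6286 s = 105 min

105 min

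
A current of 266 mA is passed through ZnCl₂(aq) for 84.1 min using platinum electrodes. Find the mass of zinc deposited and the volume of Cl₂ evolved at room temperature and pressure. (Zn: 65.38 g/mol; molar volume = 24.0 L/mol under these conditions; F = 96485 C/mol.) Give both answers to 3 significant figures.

Q = 0.266 × 5046 = 1342 C; n(e⁻) = 1342 / 96485 = 0.01391 mol
Cathode: Zn²⁺ + 2e⁻ → Zn → n(Zn) = 0.01391/2 = 0.006955 mol → 0.455 g
Anode: 2Cl⁻ → Cl₂ + 2e⁻ → n(Cl₂) = 0.01391/2 = 0.006955 mol → 0.167 L

0.455 g Zn; 0.167 L Cl₂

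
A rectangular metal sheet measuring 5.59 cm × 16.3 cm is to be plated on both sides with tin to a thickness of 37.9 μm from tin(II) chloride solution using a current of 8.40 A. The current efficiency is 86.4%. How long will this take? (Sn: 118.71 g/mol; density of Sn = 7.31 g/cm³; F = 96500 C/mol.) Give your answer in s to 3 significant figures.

Plated area = 2 × 5.59 × 16.3 = 182.2 cm²
Volume = 182.2 × 37.9×10⁻⁴ cm = 0.6905 cm³
m(Sn) = 0.6905 × 7.31 = 5.048 g
n(Sn) = 5.048 / 118.71 = 0.04252 mol; n(e⁻) = 2 × 0.04252 = 0.08504 mol
Q = 0.08504 × 96500 / 0.864 = 9498 C
t = 9498 / 8.40 = 1131 s

1130 s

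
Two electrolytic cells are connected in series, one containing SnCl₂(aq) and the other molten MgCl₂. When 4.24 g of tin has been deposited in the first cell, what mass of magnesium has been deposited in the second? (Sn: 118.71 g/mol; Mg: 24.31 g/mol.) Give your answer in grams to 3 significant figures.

n(Sn) = 4.24 / 118.71 = 0.03572 mol
Sn²⁺ + 2e⁻ → Sn, so n(e⁻) = 2 × 0.03572 = 0.07144 mol
In series, the same 0.07144 mol of electrons flows through the second cell.
Mg²⁺ + 2e⁻ → Mg, so n(Mg) = 0.07144 / 2 = 0.03572 mol
m(Mg) = 0.03572 × 24.31 = 0.868 g

0.868 g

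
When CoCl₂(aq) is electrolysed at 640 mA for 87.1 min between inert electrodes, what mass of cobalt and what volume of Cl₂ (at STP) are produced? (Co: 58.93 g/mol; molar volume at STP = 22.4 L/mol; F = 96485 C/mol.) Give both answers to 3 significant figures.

1.02 g Co; 0.388 L Cl₂

Q = 0.640 × 5226 = 3345 C; n(e⁻) = 3345 / 96485 = 0.03467 mol
Cathode: Co²⁺ + 2e⁻ → Co → n(Co) = 0.03467/2 = 0.01734 mol → 1.02 g
Anode: 2Cl⁻ → Cl₂ + 2e⁻ → n(Cl₂) = 0.03467/2 = 0.01734 mol → 0.388 L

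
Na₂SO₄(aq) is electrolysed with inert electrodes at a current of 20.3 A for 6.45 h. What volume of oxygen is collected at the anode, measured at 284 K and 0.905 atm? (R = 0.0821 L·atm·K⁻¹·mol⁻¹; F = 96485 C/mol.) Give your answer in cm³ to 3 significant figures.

Q = It = 20.3 × 23220 = 4.714×10^5 C
n(e⁻) = 4.714×10^5 / 96485 = 4.886 mol
2H₂O → O₂ + 4H⁺ + 4e⁻, so n(O₂) = 4.886 / 4 = 1.222 mol
V = nRT/P = 1.222 × 0.0821 × 284 / 0.905 = 31.48 L
= 31500 cm³

31500 cm³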